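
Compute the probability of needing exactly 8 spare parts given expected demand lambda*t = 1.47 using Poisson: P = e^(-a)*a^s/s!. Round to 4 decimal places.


a = 1.47, s = 8
e^(-a) = e^(-1.47) = 0.2299
a^s = 1.47^8 = 21.8041
s! = 40320
P = 0.2299 * 21.8041 / 40320
P = 0.0001

0.0001


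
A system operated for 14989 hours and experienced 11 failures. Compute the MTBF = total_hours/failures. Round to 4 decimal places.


total_hours = 14989
failures = 11
MTBF = 14989 / 11
MTBF = 1362.6364

1362.6364


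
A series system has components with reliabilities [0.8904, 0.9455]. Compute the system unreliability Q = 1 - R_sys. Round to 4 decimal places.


Components: [0.8904, 0.9455]
After component 1: product = 0.8904
After component 2: product = 0.8419
R_sys = 0.8419
Q = 1 - 0.8419 = 0.1581

0.1581


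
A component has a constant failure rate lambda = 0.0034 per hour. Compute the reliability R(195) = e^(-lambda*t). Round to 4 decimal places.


lambda = 0.0034
t = 195
lambda * t = 0.663
R(t) = e^(-0.663)
R(t) = 0.5153

0.5153


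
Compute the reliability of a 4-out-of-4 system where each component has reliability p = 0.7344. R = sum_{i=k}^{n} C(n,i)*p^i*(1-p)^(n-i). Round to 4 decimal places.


k = 4, n = 4, p = 0.7344
i=4: C(4,4)=1 * 0.7344^4 * 0.2656^0 = 0.2909
R = sum of terms = 0.2909

0.2909


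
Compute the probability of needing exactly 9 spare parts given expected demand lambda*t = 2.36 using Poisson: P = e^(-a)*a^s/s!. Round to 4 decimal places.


a = 2.36, s = 9
e^(-a) = e^(-2.36) = 0.0944
a^s = 2.36^9 = 2270.9524
s! = 362880
P = 0.0944 * 2270.9524 / 362880
P = 0.0006

0.0006


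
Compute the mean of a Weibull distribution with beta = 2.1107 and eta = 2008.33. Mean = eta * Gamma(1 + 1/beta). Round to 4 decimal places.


beta = 2.1107, eta = 2008.33
1/beta = 0.4738
1 + 1/beta = 1.4738
Gamma(1.4738) = 0.8857
Mean = 2008.33 * 0.8857
Mean = 1778.7099

1778.7099


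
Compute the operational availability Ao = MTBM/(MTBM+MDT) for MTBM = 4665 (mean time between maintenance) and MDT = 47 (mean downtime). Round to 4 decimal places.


MTBM = 4665
MDT = 47
MTBM + MDT = 4712
Ao = 4665 / 4712
Ao = 0.99

0.99


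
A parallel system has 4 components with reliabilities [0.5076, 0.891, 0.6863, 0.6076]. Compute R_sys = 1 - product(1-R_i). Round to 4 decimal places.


Components: [0.5076, 0.891, 0.6863, 0.6076]
(1 - 0.5076) = 0.4924, running product = 0.4924
(1 - 0.891) = 0.109, running product = 0.0537
(1 - 0.6863) = 0.3137, running product = 0.0168
(1 - 0.6076) = 0.3924, running product = 0.0066
Product of (1-R_i) = 0.0066
R_sys = 1 - 0.0066 = 0.9934

0.9934


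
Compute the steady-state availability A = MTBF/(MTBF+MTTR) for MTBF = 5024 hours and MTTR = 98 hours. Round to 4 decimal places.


MTBF = 5024
MTTR = 98
MTBF + MTTR = 5122
A = 5024 / 5122
A = 0.9809

0.9809


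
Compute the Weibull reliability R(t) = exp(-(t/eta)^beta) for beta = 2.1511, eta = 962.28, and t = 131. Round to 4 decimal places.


beta = 2.1511, eta = 962.28, t = 131
t/eta = 131 / 962.28 = 0.1361
(t/eta)^beta = 0.1361^2.1511 = 0.0137
R(t) = exp(-0.0137)
R(t) = 0.9864

0.9864


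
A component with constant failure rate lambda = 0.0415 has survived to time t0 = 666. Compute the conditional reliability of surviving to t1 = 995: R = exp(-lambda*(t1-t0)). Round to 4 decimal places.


lambda = 0.0415
t0 = 666, t1 = 995
t1 - t0 = 329
lambda * (t1-t0) = 0.0415 * 329 = 13.6535
R = exp(-13.6535)
R = 0.0

0.0


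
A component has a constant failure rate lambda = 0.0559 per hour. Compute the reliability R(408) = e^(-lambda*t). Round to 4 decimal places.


lambda = 0.0559
t = 408
lambda * t = 22.8072
R(t) = e^(-22.8072)
R(t) = 0.0

0.0


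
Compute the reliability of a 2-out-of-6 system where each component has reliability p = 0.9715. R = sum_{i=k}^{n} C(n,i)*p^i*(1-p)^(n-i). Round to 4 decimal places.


k = 2, n = 6, p = 0.9715
i=2: C(6,2)=15 * 0.9715^2 * 0.0285^4 = 0.0
i=3: C(6,3)=20 * 0.9715^3 * 0.0285^3 = 0.0004
i=4: C(6,4)=15 * 0.9715^4 * 0.0285^2 = 0.0109
i=5: C(6,5)=6 * 0.9715^5 * 0.0285^1 = 0.148
i=6: C(6,6)=1 * 0.9715^6 * 0.0285^0 = 0.8407
R = sum of terms = 1.0

1.0


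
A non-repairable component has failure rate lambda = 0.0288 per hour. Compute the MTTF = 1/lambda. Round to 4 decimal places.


lambda = 0.0288
MTTF = 1 / 0.0288
MTTF = 34.7222

34.7222


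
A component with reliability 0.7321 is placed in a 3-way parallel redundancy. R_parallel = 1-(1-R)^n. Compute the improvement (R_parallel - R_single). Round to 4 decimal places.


R_single = 0.7321, n = 3
1 - R_single = 0.2679
(1 - R_single)^n = 0.2679^3 = 0.0192
R_parallel = 1 - 0.0192 = 0.9808
Improvement = 0.9808 - 0.7321
Improvement = 0.2487

0.2487


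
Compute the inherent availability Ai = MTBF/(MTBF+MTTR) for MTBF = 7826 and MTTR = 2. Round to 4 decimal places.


MTBF = 7826
MTTR = 2
MTBF + MTTR = 7828
Ai = 7826 / 7828
Ai = 0.9997

0.9997


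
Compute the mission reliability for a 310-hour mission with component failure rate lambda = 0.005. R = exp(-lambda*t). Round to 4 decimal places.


lambda = 0.005
mission_time = 310
lambda * t = 0.005 * 310 = 1.55
R = exp(-1.55)
R = 0.2122

0.2122


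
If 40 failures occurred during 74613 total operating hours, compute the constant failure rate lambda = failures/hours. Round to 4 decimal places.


failures = 40
total_hours = 74613
lambda = 40 / 74613
lambda = 0.0005

0.0005


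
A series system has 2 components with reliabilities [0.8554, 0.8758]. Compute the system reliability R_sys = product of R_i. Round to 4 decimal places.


Components: [0.8554, 0.8758]
After component 1 (R=0.8554): product = 0.8554
After component 2 (R=0.8758): product = 0.7492
R_sys = 0.7492

0.7492


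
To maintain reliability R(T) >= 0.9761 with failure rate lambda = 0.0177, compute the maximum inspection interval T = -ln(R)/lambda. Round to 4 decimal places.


R_target = 0.9761
lambda = 0.0177
-ln(0.9761) = 0.0242
T = 0.0242 / 0.0177
T = 1.3667

1.3667


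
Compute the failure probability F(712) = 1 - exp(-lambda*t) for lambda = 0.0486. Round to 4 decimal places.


lambda = 0.0486, t = 712
lambda * t = 34.6032
exp(-34.6032) = 0.0
F(t) = 1 - 0.0
F(t) = 1.0

1.0


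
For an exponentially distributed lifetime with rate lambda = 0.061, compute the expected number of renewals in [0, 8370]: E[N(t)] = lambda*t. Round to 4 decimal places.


lambda = 0.061
t = 8370
E[N(t)] = lambda * t
E[N(t)] = 0.061 * 8370
E[N(t)] = 510.57

510.57


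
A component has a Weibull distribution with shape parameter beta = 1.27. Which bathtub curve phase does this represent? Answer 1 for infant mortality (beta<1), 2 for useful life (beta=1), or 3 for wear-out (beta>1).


beta = 1.27
Compare beta to 1:
beta < 1 => infant mortality (phase 1)
beta = 1 => useful life (phase 2)
beta > 1 => wear-out (phase 3)
Since beta = 1.27, this is wear-out (increasing failure rate)
Phase = 3

3


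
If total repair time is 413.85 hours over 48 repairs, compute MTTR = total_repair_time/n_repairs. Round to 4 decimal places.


total_repair_time = 413.85
n_repairs = 48
MTTR = 413.85 / 48
MTTR = 8.6219

8.6219


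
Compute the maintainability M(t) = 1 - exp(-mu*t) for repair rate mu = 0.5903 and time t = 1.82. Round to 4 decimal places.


mu = 0.5903, t = 1.82
mu * t = 0.5903 * 1.82 = 1.0743
exp(-1.0743) = 0.3415
M(t) = 1 - 0.3415
M(t) = 0.6585

0.6585


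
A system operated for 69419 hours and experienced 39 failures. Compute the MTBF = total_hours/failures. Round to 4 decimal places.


total_hours = 69419
failures = 39
MTBF = 69419 / 39
MTBF = 1779.9744

1779.9744


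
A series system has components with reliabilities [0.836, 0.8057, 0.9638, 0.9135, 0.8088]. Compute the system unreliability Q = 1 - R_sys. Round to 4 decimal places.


Components: [0.836, 0.8057, 0.9638, 0.9135, 0.8088]
After component 1: product = 0.836
After component 2: product = 0.6736
After component 3: product = 0.6492
After component 4: product = 0.593
After component 5: product = 0.4796
R_sys = 0.4796
Q = 1 - 0.4796 = 0.5204

0.5204


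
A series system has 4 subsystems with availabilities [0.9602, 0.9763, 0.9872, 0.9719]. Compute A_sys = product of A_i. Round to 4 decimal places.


Subsystems: [0.9602, 0.9763, 0.9872, 0.9719]
After subsystem 1 (A=0.9602): product = 0.9602
After subsystem 2 (A=0.9763): product = 0.9374
After subsystem 3 (A=0.9872): product = 0.9254
After subsystem 4 (A=0.9719): product = 0.8994
A_sys = 0.8994

0.8994


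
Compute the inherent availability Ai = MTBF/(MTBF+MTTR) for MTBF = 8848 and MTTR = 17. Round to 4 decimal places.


MTBF = 8848
MTTR = 17
MTBF + MTTR = 8865
Ai = 8848 / 8865
Ai = 0.9981

0.9981


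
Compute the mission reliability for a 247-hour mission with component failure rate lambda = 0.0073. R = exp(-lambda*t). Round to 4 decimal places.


lambda = 0.0073
mission_time = 247
lambda * t = 0.0073 * 247 = 1.8031
R = exp(-1.8031)
R = 0.1648

0.1648


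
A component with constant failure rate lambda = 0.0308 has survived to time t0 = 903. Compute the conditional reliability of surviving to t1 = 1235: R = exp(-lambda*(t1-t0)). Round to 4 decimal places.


lambda = 0.0308
t0 = 903, t1 = 1235
t1 - t0 = 332
lambda * (t1-t0) = 0.0308 * 332 = 10.2256
R = exp(-10.2256)
R = 0.0

0.0


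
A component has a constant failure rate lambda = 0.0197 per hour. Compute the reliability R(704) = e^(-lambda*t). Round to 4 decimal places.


lambda = 0.0197
t = 704
lambda * t = 13.8688
R(t) = e^(-13.8688)
R(t) = 0.0

0.0


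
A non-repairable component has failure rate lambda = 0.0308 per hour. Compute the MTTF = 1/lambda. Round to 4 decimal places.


lambda = 0.0308
MTTF = 1 / 0.0308
MTTF = 32.4675

32.4675


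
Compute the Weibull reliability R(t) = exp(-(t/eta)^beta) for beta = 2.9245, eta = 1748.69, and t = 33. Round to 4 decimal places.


beta = 2.9245, eta = 1748.69, t = 33
t/eta = 33 / 1748.69 = 0.0189
(t/eta)^beta = 0.0189^2.9245 = 0.0
R(t) = exp(-0.0)
R(t) = 1.0

1.0


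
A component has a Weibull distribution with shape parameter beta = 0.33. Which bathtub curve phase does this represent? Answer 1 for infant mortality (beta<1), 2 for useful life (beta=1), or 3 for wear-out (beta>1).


beta = 0.33
Compare beta to 1:
beta < 1 => infant mortality (phase 1)
beta = 1 => useful life (phase 2)
beta > 1 => wear-out (phase 3)
Since beta = 0.33, this is infant mortality (decreasing failure rate)
Phase = 1

1


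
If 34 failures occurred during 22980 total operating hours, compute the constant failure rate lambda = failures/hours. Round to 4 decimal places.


failures = 34
total_hours = 22980
lambda = 34 / 22980
lambda = 0.0015

0.0015


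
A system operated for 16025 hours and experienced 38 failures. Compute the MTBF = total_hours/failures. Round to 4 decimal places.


total_hours = 16025
failures = 38
MTBF = 16025 / 38
MTBF = 421.7105

421.7105


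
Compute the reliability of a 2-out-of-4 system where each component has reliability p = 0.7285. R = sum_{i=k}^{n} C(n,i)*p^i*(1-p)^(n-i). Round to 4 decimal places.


k = 2, n = 4, p = 0.7285
i=2: C(4,2)=6 * 0.7285^2 * 0.2715^2 = 0.2347
i=3: C(4,3)=4 * 0.7285^3 * 0.2715^1 = 0.4199
i=4: C(4,4)=1 * 0.7285^4 * 0.2715^0 = 0.2817
R = sum of terms = 0.9362

0.9362


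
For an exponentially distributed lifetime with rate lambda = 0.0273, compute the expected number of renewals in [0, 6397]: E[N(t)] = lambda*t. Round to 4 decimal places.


lambda = 0.0273
t = 6397
E[N(t)] = lambda * t
E[N(t)] = 0.0273 * 6397
E[N(t)] = 174.6381

174.6381


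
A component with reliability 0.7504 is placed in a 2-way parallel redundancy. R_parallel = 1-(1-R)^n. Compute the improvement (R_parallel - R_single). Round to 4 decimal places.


R_single = 0.7504, n = 2
1 - R_single = 0.2496
(1 - R_single)^n = 0.2496^2 = 0.0623
R_parallel = 1 - 0.0623 = 0.9377
Improvement = 0.9377 - 0.7504
Improvement = 0.1873

0.1873


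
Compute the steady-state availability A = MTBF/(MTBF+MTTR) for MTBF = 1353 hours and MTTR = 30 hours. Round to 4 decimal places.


MTBF = 1353
MTTR = 30
MTBF + MTTR = 1383
A = 1353 / 1383
A = 0.9783

0.9783


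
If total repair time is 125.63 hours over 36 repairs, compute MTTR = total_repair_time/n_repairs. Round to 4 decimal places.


total_repair_time = 125.63
n_repairs = 36
MTTR = 125.63 / 36
MTTR = 3.4897

3.4897


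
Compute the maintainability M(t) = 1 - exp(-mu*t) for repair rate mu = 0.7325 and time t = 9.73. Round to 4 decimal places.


mu = 0.7325, t = 9.73
mu * t = 0.7325 * 9.73 = 7.1272
exp(-7.1272) = 0.0008
M(t) = 1 - 0.0008
M(t) = 0.9992

0.9992


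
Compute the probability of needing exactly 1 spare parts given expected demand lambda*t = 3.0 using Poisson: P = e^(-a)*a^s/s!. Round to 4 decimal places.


a = 3.0, s = 1
e^(-a) = e^(-3.0) = 0.0498
a^s = 3.0^1 = 3.0
s! = 1
P = 0.0498 * 3.0 / 1
P = 0.1494

0.1494


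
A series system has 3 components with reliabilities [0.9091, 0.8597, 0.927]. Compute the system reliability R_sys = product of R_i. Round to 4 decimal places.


Components: [0.9091, 0.8597, 0.927]
After component 1 (R=0.9091): product = 0.9091
After component 2 (R=0.8597): product = 0.7816
After component 3 (R=0.927): product = 0.7245
R_sys = 0.7245

0.7245


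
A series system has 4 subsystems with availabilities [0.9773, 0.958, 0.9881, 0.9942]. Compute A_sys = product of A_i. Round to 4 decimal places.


Subsystems: [0.9773, 0.958, 0.9881, 0.9942]
After subsystem 1 (A=0.9773): product = 0.9773
After subsystem 2 (A=0.958): product = 0.9363
After subsystem 3 (A=0.9881): product = 0.9251
After subsystem 4 (A=0.9942): product = 0.9197
A_sys = 0.9197

0.9197


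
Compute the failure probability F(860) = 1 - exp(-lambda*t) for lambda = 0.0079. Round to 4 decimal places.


lambda = 0.0079, t = 860
lambda * t = 6.794
exp(-6.794) = 0.0011
F(t) = 1 - 0.0011
F(t) = 0.9989

0.9989


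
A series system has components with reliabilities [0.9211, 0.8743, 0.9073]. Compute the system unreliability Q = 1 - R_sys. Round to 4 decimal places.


Components: [0.9211, 0.8743, 0.9073]
After component 1: product = 0.9211
After component 2: product = 0.8053
After component 3: product = 0.7307
R_sys = 0.7307
Q = 1 - 0.7307 = 0.2693

0.2693


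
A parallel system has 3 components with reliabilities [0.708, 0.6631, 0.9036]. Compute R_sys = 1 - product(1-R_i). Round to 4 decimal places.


Components: [0.708, 0.6631, 0.9036]
(1 - 0.708) = 0.292, running product = 0.292
(1 - 0.6631) = 0.3369, running product = 0.0984
(1 - 0.9036) = 0.0964, running product = 0.0095
Product of (1-R_i) = 0.0095
R_sys = 1 - 0.0095 = 0.9905

0.9905


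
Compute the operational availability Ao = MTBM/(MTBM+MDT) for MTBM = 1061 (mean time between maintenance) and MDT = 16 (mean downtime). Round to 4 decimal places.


MTBM = 1061
MDT = 16
MTBM + MDT = 1077
Ao = 1061 / 1077
Ao = 0.9851

0.9851


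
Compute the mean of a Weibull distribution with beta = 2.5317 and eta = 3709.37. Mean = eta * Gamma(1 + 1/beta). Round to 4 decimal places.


beta = 2.5317, eta = 3709.37
1/beta = 0.395
1 + 1/beta = 1.395
Gamma(1.395) = 0.8875
Mean = 3709.37 * 0.8875
Mean = 3292.2442

3292.2442


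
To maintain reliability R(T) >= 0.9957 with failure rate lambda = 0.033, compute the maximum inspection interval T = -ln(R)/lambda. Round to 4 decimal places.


R_target = 0.9957
lambda = 0.033
-ln(0.9957) = 0.0043
T = 0.0043 / 0.033
T = 0.1306

0.1306


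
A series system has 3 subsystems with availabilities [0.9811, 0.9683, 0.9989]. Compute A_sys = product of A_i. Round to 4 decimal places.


Subsystems: [0.9811, 0.9683, 0.9989]
After subsystem 1 (A=0.9811): product = 0.9811
After subsystem 2 (A=0.9683): product = 0.95
After subsystem 3 (A=0.9989): product = 0.949
A_sys = 0.949

0.949


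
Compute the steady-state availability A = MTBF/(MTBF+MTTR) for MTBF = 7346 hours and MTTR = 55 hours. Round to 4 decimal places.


MTBF = 7346
MTTR = 55
MTBF + MTTR = 7401
A = 7346 / 7401
A = 0.9926

0.9926


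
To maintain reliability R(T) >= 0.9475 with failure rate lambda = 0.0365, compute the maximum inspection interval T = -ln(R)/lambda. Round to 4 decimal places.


R_target = 0.9475
lambda = 0.0365
-ln(0.9475) = 0.0539
T = 0.0539 / 0.0365
T = 1.4775

1.4775


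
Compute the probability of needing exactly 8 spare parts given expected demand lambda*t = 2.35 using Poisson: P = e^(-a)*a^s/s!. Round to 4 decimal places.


a = 2.35, s = 8
e^(-a) = e^(-2.35) = 0.0954
a^s = 2.35^8 = 930.1284
s! = 40320
P = 0.0954 * 930.1284 / 40320
P = 0.0022

0.0022


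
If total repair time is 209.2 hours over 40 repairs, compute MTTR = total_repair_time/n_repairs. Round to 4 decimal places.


total_repair_time = 209.2
n_repairs = 40
MTTR = 209.2 / 40
MTTR = 5.23

5.23


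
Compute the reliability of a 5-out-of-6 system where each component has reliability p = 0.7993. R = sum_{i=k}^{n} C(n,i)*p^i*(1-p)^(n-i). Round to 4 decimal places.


k = 5, n = 6, p = 0.7993
i=5: C(6,5)=6 * 0.7993^5 * 0.2007^1 = 0.3929
i=6: C(6,6)=1 * 0.7993^6 * 0.2007^0 = 0.2608
R = sum of terms = 0.6536

0.6536


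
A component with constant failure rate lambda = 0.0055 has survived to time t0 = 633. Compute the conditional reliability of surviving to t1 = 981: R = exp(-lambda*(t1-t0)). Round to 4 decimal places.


lambda = 0.0055
t0 = 633, t1 = 981
t1 - t0 = 348
lambda * (t1-t0) = 0.0055 * 348 = 1.914
R = exp(-1.914)
R = 0.1475

0.1475


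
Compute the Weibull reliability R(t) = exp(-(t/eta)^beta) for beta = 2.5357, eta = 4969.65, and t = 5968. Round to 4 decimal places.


beta = 2.5357, eta = 4969.65, t = 5968
t/eta = 5968 / 4969.65 = 1.2009
(t/eta)^beta = 1.2009^2.5357 = 1.5907
R(t) = exp(-1.5907)
R(t) = 0.2038

0.2038


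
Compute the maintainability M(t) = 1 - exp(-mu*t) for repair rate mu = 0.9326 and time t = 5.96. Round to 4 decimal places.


mu = 0.9326, t = 5.96
mu * t = 0.9326 * 5.96 = 5.5583
exp(-5.5583) = 0.0039
M(t) = 1 - 0.0039
M(t) = 0.9961

0.9961


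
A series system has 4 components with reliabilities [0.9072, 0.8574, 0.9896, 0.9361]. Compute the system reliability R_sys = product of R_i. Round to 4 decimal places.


Components: [0.9072, 0.8574, 0.9896, 0.9361]
After component 1 (R=0.9072): product = 0.9072
After component 2 (R=0.8574): product = 0.7778
After component 3 (R=0.9896): product = 0.7697
After component 4 (R=0.9361): product = 0.7206
R_sys = 0.7206

0.7206


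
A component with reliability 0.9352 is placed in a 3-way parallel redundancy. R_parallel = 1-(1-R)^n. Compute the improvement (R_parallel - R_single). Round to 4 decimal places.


R_single = 0.9352, n = 3
1 - R_single = 0.0648
(1 - R_single)^n = 0.0648^3 = 0.0003
R_parallel = 1 - 0.0003 = 0.9997
Improvement = 0.9997 - 0.9352
Improvement = 0.0645

0.0645


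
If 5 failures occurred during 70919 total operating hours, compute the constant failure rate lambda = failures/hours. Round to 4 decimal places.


failures = 5
total_hours = 70919
lambda = 5 / 70919
lambda = 0.0001

0.0001


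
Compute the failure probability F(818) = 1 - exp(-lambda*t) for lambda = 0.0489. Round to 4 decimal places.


lambda = 0.0489, t = 818
lambda * t = 40.0002
exp(-40.0002) = 0.0
F(t) = 1 - 0.0
F(t) = 1.0

1.0


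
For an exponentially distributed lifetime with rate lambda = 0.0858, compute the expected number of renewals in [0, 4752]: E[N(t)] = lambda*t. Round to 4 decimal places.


lambda = 0.0858
t = 4752
E[N(t)] = lambda * t
E[N(t)] = 0.0858 * 4752
E[N(t)] = 407.7216

407.7216


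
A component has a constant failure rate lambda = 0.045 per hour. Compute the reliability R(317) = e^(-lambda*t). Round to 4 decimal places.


lambda = 0.045
t = 317
lambda * t = 14.265
R(t) = e^(-14.265)
R(t) = 0.0

0.0


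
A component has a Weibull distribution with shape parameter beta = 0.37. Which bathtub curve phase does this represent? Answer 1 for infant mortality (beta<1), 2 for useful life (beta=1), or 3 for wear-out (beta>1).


beta = 0.37
Compare beta to 1:
beta < 1 => infant mortality (phase 1)
beta = 1 => useful life (phase 2)
beta > 1 => wear-out (phase 3)
Since beta = 0.37, this is infant mortality (decreasing failure rate)
Phase = 1

1


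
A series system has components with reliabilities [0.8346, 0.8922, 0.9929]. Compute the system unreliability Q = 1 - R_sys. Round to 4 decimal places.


Components: [0.8346, 0.8922, 0.9929]
After component 1: product = 0.8346
After component 2: product = 0.7446
After component 3: product = 0.7393
R_sys = 0.7393
Q = 1 - 0.7393 = 0.2607

0.2607


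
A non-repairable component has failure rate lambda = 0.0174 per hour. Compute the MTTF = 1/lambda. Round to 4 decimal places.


lambda = 0.0174
MTTF = 1 / 0.0174
MTTF = 57.4713

57.4713


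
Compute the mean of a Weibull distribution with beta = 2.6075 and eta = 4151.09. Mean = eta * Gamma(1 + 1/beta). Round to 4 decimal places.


beta = 2.6075, eta = 4151.09
1/beta = 0.3835
1 + 1/beta = 1.3835
Gamma(1.3835) = 0.8883
Mean = 4151.09 * 0.8883
Mean = 3687.359

3687.359


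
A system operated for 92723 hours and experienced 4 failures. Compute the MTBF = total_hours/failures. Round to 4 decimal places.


total_hours = 92723
failures = 4
MTBF = 92723 / 4
MTBF = 23180.75

23180.75


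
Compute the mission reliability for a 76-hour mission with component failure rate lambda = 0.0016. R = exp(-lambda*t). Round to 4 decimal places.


lambda = 0.0016
mission_time = 76
lambda * t = 0.0016 * 76 = 0.1216
R = exp(-0.1216)
R = 0.8855

0.8855


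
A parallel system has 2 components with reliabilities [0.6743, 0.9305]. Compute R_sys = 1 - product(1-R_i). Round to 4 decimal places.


Components: [0.6743, 0.9305]
(1 - 0.6743) = 0.3257, running product = 0.3257
(1 - 0.9305) = 0.0695, running product = 0.0226
Product of (1-R_i) = 0.0226
R_sys = 1 - 0.0226 = 0.9774

0.9774


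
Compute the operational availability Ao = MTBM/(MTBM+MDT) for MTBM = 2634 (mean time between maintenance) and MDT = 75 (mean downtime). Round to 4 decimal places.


MTBM = 2634
MDT = 75
MTBM + MDT = 2709
Ao = 2634 / 2709
Ao = 0.9723

0.9723


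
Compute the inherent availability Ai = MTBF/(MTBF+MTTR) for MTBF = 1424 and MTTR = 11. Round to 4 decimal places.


MTBF = 1424
MTTR = 11
MTBF + MTTR = 1435
Ai = 1424 / 1435
Ai = 0.9923

0.9923


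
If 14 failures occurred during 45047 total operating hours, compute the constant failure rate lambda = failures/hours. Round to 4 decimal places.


failures = 14
total_hours = 45047
lambda = 14 / 45047
lambda = 0.0003

0.0003


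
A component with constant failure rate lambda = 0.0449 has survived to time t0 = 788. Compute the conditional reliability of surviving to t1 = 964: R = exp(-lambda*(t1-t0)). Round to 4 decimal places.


lambda = 0.0449
t0 = 788, t1 = 964
t1 - t0 = 176
lambda * (t1-t0) = 0.0449 * 176 = 7.9024
R = exp(-7.9024)
R = 0.0004

0.0004


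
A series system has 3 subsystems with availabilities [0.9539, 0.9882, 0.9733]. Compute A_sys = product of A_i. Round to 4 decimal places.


Subsystems: [0.9539, 0.9882, 0.9733]
After subsystem 1 (A=0.9539): product = 0.9539
After subsystem 2 (A=0.9882): product = 0.9426
After subsystem 3 (A=0.9733): product = 0.9175
A_sys = 0.9175

0.9175


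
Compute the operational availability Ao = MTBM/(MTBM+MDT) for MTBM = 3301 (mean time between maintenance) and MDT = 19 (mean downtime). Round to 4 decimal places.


MTBM = 3301
MDT = 19
MTBM + MDT = 3320
Ao = 3301 / 3320
Ao = 0.9943

0.9943


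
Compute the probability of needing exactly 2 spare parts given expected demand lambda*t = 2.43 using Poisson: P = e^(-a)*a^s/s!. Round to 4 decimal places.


a = 2.43, s = 2
e^(-a) = e^(-2.43) = 0.088
a^s = 2.43^2 = 5.9049
s! = 2
P = 0.088 * 5.9049 / 2
P = 0.2599

0.2599


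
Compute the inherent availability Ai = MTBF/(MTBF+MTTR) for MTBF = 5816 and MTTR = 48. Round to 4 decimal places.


MTBF = 5816
MTTR = 48
MTBF + MTTR = 5864
Ai = 5816 / 5864
Ai = 0.9918

0.9918


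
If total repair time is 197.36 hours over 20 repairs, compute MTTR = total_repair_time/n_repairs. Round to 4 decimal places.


total_repair_time = 197.36
n_repairs = 20
MTTR = 197.36 / 20
MTTR = 9.868

9.868


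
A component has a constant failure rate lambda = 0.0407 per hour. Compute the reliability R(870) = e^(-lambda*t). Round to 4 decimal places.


lambda = 0.0407
t = 870
lambda * t = 35.409
R(t) = e^(-35.409)
R(t) = 0.0

0.0


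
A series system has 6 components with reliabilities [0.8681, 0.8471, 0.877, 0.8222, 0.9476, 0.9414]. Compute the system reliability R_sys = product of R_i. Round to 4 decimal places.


Components: [0.8681, 0.8471, 0.877, 0.8222, 0.9476, 0.9414]
After component 1 (R=0.8681): product = 0.8681
After component 2 (R=0.8471): product = 0.7354
After component 3 (R=0.877): product = 0.6449
After component 4 (R=0.8222): product = 0.5303
After component 5 (R=0.9476): product = 0.5025
After component 6 (R=0.9414): product = 0.473
R_sys = 0.473

0.473


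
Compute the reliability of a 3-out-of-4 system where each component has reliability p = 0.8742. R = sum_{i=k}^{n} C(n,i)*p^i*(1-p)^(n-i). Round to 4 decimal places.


k = 3, n = 4, p = 0.8742
i=3: C(4,3)=4 * 0.8742^3 * 0.1258^1 = 0.3362
i=4: C(4,4)=1 * 0.8742^4 * 0.1258^0 = 0.584
R = sum of terms = 0.9202

0.9202


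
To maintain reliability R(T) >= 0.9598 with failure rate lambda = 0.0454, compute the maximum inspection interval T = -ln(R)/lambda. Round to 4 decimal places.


R_target = 0.9598
lambda = 0.0454
-ln(0.9598) = 0.041
T = 0.041 / 0.0454
T = 0.9038

0.9038


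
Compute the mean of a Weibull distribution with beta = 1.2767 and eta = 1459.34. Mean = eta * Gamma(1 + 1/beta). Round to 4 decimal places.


beta = 1.2767, eta = 1459.34
1/beta = 0.7833
1 + 1/beta = 1.7833
Gamma(1.7833) = 0.927
Mean = 1459.34 * 0.927
Mean = 1352.8803

1352.8803


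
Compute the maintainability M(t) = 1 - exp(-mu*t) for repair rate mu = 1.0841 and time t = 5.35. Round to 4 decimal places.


mu = 1.0841, t = 5.35
mu * t = 1.0841 * 5.35 = 5.7999
exp(-5.7999) = 0.003
M(t) = 1 - 0.003
M(t) = 0.997

0.997


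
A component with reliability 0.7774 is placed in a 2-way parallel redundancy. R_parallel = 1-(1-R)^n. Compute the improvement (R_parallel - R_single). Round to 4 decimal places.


R_single = 0.7774, n = 2
1 - R_single = 0.2226
(1 - R_single)^n = 0.2226^2 = 0.0496
R_parallel = 1 - 0.0496 = 0.9504
Improvement = 0.9504 - 0.7774
Improvement = 0.173

0.173


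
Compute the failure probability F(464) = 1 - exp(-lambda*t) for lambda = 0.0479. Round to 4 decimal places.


lambda = 0.0479, t = 464
lambda * t = 22.2256
exp(-22.2256) = 0.0
F(t) = 1 - 0.0
F(t) = 1.0

1.0


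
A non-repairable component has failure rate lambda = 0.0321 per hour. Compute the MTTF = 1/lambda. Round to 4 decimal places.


lambda = 0.0321
MTTF = 1 / 0.0321
MTTF = 31.1526

31.1526


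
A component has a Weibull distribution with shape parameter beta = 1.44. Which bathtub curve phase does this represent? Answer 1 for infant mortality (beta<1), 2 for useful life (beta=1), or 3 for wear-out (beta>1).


beta = 1.44
Compare beta to 1:
beta < 1 => infant mortality (phase 1)
beta = 1 => useful life (phase 2)
beta > 1 => wear-out (phase 3)
Since beta = 1.44, this is wear-out (increasing failure rate)
Phase = 3

3


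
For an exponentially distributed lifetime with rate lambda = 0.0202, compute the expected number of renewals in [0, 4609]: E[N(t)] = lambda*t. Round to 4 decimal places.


lambda = 0.0202
t = 4609
E[N(t)] = lambda * t
E[N(t)] = 0.0202 * 4609
E[N(t)] = 93.1018

93.1018


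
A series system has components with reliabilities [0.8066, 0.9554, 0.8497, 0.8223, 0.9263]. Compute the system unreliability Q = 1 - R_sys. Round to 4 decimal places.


Components: [0.8066, 0.9554, 0.8497, 0.8223, 0.9263]
After component 1: product = 0.8066
After component 2: product = 0.7706
After component 3: product = 0.6548
After component 4: product = 0.5384
After component 5: product = 0.4988
R_sys = 0.4988
Q = 1 - 0.4988 = 0.5012

0.5012


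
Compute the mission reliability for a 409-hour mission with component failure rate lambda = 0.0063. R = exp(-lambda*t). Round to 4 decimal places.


lambda = 0.0063
mission_time = 409
lambda * t = 0.0063 * 409 = 2.5767
R = exp(-2.5767)
R = 0.076

0.076


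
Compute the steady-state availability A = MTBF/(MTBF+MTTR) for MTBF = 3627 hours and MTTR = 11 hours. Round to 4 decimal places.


MTBF = 3627
MTTR = 11
MTBF + MTTR = 3638
A = 3627 / 3638
A = 0.997

0.997


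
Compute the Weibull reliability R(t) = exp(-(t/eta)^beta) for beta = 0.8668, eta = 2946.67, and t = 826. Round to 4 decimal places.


beta = 0.8668, eta = 2946.67, t = 826
t/eta = 826 / 2946.67 = 0.2803
(t/eta)^beta = 0.2803^0.8668 = 0.3321
R(t) = exp(-0.3321)
R(t) = 0.7174

0.7174


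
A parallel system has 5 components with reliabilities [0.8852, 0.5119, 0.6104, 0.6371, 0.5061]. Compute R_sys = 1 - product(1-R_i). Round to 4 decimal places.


Components: [0.8852, 0.5119, 0.6104, 0.6371, 0.5061]
(1 - 0.8852) = 0.1148, running product = 0.1148
(1 - 0.5119) = 0.4881, running product = 0.056
(1 - 0.6104) = 0.3896, running product = 0.0218
(1 - 0.6371) = 0.3629, running product = 0.0079
(1 - 0.5061) = 0.4939, running product = 0.0039
Product of (1-R_i) = 0.0039
R_sys = 1 - 0.0039 = 0.9961

0.9961


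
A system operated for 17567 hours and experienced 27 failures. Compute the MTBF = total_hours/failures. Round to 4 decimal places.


total_hours = 17567
failures = 27
MTBF = 17567 / 27
MTBF = 650.6296

650.6296


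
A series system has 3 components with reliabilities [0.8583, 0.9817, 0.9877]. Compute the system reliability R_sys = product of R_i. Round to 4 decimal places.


Components: [0.8583, 0.9817, 0.9877]
After component 1 (R=0.8583): product = 0.8583
After component 2 (R=0.9817): product = 0.8426
After component 3 (R=0.9877): product = 0.8322
R_sys = 0.8322

0.8322


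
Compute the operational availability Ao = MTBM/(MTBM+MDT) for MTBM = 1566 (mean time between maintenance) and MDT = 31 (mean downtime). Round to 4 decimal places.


MTBM = 1566
MDT = 31
MTBM + MDT = 1597
Ao = 1566 / 1597
Ao = 0.9806

0.9806


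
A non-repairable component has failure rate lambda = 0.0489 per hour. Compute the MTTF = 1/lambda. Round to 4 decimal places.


lambda = 0.0489
MTTF = 1 / 0.0489
MTTF = 20.4499

20.4499


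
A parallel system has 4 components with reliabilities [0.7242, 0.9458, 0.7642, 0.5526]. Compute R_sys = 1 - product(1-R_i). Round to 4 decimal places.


Components: [0.7242, 0.9458, 0.7642, 0.5526]
(1 - 0.7242) = 0.2758, running product = 0.2758
(1 - 0.9458) = 0.0542, running product = 0.0149
(1 - 0.7642) = 0.2358, running product = 0.0035
(1 - 0.5526) = 0.4474, running product = 0.0016
Product of (1-R_i) = 0.0016
R_sys = 1 - 0.0016 = 0.9984

0.9984


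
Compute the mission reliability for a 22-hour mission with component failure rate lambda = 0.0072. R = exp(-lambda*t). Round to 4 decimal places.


lambda = 0.0072
mission_time = 22
lambda * t = 0.0072 * 22 = 0.1584
R = exp(-0.1584)
R = 0.8535

0.8535


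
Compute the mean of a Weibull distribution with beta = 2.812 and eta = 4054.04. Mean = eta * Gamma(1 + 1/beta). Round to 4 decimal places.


beta = 2.812, eta = 4054.04
1/beta = 0.3556
1 + 1/beta = 1.3556
Gamma(1.3556) = 0.8906
Mean = 4054.04 * 0.8906
Mean = 3610.5129

3610.5129


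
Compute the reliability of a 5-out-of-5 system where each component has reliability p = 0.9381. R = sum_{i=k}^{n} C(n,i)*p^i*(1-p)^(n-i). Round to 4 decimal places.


k = 5, n = 5, p = 0.9381
i=5: C(5,5)=1 * 0.9381^5 * 0.0619^0 = 0.7265
R = sum of terms = 0.7265

0.7265


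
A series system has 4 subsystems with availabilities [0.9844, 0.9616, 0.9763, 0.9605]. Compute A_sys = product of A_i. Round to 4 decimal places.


Subsystems: [0.9844, 0.9616, 0.9763, 0.9605]
After subsystem 1 (A=0.9844): product = 0.9844
After subsystem 2 (A=0.9616): product = 0.9466
After subsystem 3 (A=0.9763): product = 0.9242
After subsystem 4 (A=0.9605): product = 0.8877
A_sys = 0.8877

0.8877


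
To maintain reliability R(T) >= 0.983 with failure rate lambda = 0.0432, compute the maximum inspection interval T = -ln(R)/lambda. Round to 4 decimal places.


R_target = 0.983
lambda = 0.0432
-ln(0.983) = 0.0171
T = 0.0171 / 0.0432
T = 0.3969

0.3969


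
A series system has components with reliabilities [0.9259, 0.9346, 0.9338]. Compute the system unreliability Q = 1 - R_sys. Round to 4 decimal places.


Components: [0.9259, 0.9346, 0.9338]
After component 1: product = 0.9259
After component 2: product = 0.8653
After component 3: product = 0.8081
R_sys = 0.8081
Q = 1 - 0.8081 = 0.1919

0.1919


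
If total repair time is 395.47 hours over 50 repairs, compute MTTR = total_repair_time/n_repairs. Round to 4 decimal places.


total_repair_time = 395.47
n_repairs = 50
MTTR = 395.47 / 50
MTTR = 7.9094

7.9094


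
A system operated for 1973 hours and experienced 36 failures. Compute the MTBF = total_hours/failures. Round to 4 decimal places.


total_hours = 1973
failures = 36
MTBF = 1973 / 36
MTBF = 54.8056

54.8056


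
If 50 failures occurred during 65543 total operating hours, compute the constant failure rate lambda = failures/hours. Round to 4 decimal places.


failures = 50
total_hours = 65543
lambda = 50 / 65543
lambda = 0.0008

0.0008


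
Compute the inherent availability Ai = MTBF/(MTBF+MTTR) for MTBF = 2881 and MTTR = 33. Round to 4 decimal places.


MTBF = 2881
MTTR = 33
MTBF + MTTR = 2914
Ai = 2881 / 2914
Ai = 0.9887

0.9887


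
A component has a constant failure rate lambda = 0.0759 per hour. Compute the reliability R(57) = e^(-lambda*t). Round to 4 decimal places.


lambda = 0.0759
t = 57
lambda * t = 4.3263
R(t) = e^(-4.3263)
R(t) = 0.0132

0.0132


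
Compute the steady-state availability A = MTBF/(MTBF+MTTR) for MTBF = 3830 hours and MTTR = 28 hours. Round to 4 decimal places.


MTBF = 3830
MTTR = 28
MTBF + MTTR = 3858
A = 3830 / 3858
A = 0.9927

0.9927


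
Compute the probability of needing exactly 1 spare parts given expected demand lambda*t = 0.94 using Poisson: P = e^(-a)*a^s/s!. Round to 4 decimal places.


a = 0.94, s = 1
e^(-a) = e^(-0.94) = 0.3906
a^s = 0.94^1 = 0.94
s! = 1
P = 0.3906 * 0.94 / 1
P = 0.3672

0.3672


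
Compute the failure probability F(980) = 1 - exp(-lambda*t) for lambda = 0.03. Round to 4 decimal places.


lambda = 0.03, t = 980
lambda * t = 29.4
exp(-29.4) = 0.0
F(t) = 1 - 0.0
F(t) = 1.0

1.0


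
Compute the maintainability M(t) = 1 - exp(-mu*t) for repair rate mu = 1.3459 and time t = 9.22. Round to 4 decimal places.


mu = 1.3459, t = 9.22
mu * t = 1.3459 * 9.22 = 12.4092
exp(-12.4092) = 0.0
M(t) = 1 - 0.0
M(t) = 1.0

1.0


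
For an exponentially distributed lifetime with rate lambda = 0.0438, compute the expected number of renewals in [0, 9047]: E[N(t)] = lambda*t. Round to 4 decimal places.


lambda = 0.0438
t = 9047
E[N(t)] = lambda * t
E[N(t)] = 0.0438 * 9047
E[N(t)] = 396.2586

396.2586


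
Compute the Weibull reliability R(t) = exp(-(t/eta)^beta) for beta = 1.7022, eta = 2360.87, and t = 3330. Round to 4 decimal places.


beta = 1.7022, eta = 2360.87, t = 3330
t/eta = 3330 / 2360.87 = 1.4105
(t/eta)^beta = 1.4105^1.7022 = 1.7958
R(t) = exp(-1.7958)
R(t) = 0.166

0.166


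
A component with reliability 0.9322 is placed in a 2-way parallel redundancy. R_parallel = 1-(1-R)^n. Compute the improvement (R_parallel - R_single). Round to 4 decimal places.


R_single = 0.9322, n = 2
1 - R_single = 0.0678
(1 - R_single)^n = 0.0678^2 = 0.0046
R_parallel = 1 - 0.0046 = 0.9954
Improvement = 0.9954 - 0.9322
Improvement = 0.0632

0.0632


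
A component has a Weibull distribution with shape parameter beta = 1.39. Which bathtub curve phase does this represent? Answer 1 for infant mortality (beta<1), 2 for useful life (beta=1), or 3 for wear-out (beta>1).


beta = 1.39
Compare beta to 1:
beta < 1 => infant mortality (phase 1)
beta = 1 => useful life (phase 2)
beta > 1 => wear-out (phase 3)
Since beta = 1.39, this is wear-out (increasing failure rate)
Phase = 3

3


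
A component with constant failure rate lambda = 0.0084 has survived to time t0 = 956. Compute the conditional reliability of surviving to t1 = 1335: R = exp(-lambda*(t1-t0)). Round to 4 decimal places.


lambda = 0.0084
t0 = 956, t1 = 1335
t1 - t0 = 379
lambda * (t1-t0) = 0.0084 * 379 = 3.1836
R = exp(-3.1836)
R = 0.0414

0.0414


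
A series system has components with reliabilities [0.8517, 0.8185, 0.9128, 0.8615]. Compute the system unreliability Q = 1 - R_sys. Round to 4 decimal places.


Components: [0.8517, 0.8185, 0.9128, 0.8615]
After component 1: product = 0.8517
After component 2: product = 0.6971
After component 3: product = 0.6363
After component 4: product = 0.5482
R_sys = 0.5482
Q = 1 - 0.5482 = 0.4518

0.4518


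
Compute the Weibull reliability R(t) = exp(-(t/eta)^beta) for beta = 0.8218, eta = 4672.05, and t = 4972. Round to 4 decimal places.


beta = 0.8218, eta = 4672.05, t = 4972
t/eta = 4972 / 4672.05 = 1.0642
(t/eta)^beta = 1.0642^0.8218 = 1.0525
R(t) = exp(-1.0525)
R(t) = 0.3491

0.3491


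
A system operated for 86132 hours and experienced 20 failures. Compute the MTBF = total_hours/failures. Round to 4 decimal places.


total_hours = 86132
failures = 20
MTBF = 86132 / 20
MTBF = 4306.6

4306.6


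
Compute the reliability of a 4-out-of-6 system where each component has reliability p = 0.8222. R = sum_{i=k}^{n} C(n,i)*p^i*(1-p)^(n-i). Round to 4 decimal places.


k = 4, n = 6, p = 0.8222
i=4: C(6,4)=15 * 0.8222^4 * 0.1778^2 = 0.2167
i=5: C(6,5)=6 * 0.8222^5 * 0.1778^1 = 0.4008
i=6: C(6,6)=1 * 0.8222^6 * 0.1778^0 = 0.3089
R = sum of terms = 0.9265

0.9265


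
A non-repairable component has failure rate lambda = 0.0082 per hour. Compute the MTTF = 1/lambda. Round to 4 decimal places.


lambda = 0.0082
MTTF = 1 / 0.0082
MTTF = 121.9512

121.9512


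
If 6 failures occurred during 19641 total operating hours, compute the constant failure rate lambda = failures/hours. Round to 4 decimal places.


failures = 6
total_hours = 19641
lambda = 6 / 19641
lambda = 0.0003

0.0003


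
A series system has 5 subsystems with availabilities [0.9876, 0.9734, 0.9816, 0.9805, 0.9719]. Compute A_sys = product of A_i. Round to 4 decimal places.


Subsystems: [0.9876, 0.9734, 0.9816, 0.9805, 0.9719]
After subsystem 1 (A=0.9876): product = 0.9876
After subsystem 2 (A=0.9734): product = 0.9613
After subsystem 3 (A=0.9816): product = 0.9436
After subsystem 4 (A=0.9805): product = 0.9252
After subsystem 5 (A=0.9719): product = 0.8992
A_sys = 0.8992

0.8992


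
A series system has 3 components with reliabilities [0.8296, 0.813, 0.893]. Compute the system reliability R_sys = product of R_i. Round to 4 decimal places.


Components: [0.8296, 0.813, 0.893]
After component 1 (R=0.8296): product = 0.8296
After component 2 (R=0.813): product = 0.6745
After component 3 (R=0.893): product = 0.6023
R_sys = 0.6023

0.6023


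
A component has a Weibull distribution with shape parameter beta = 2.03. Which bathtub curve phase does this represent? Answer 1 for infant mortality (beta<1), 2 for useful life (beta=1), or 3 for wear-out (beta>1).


beta = 2.03
Compare beta to 1:
beta < 1 => infant mortality (phase 1)
beta = 1 => useful life (phase 2)
beta > 1 => wear-out (phase 3)
Since beta = 2.03, this is wear-out (increasing failure rate)
Phase = 3

3


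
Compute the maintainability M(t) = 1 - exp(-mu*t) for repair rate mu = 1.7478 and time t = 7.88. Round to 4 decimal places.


mu = 1.7478, t = 7.88
mu * t = 1.7478 * 7.88 = 13.7727
exp(-13.7727) = 0.0
M(t) = 1 - 0.0
M(t) = 1.0

1.0


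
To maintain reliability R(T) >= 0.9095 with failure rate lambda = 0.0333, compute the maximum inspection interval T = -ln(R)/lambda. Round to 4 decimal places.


R_target = 0.9095
lambda = 0.0333
-ln(0.9095) = 0.0949
T = 0.0949 / 0.0333
T = 2.8487

2.8487
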